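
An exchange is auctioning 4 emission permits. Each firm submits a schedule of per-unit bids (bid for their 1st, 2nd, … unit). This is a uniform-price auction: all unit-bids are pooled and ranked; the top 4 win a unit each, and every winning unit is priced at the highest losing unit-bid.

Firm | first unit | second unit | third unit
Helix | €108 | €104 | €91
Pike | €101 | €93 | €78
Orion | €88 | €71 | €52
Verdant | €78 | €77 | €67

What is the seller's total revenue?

Pooled unit-bids ranked (top 4): 108 (Helix-1), 104 (Helix-2), 101 (Pike-1), 93 (Pike-2)
The (k+1)-th unit-bid is €91.
Allocation: Helix 2, Pike 2. Every unit priced at €91.
Revenue = 4 × 91 = €364.

Total revenue: €364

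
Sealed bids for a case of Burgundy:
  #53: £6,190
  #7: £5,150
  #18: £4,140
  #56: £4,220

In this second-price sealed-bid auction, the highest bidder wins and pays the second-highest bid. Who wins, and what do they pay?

#53 pays £5,150

Bids in order: 6,190 (#53) > 5,150 (#7) > 4,220 (#56) > 4,140 (#18)
Second-price: #53 pays #7's bid of £5,150.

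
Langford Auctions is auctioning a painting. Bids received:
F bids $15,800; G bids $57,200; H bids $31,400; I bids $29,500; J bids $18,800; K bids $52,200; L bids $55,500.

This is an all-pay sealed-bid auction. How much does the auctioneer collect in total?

Rule: the highest bidder wins the item, but every bidder pays their own bid.
Bids ranked: 57,200 (G) > 55,500 (L) > 52,200 (K) > 31,400 (H) > 29,500 (I) > 18,800 (J) > …
Every bidder forfeits their bid regardless of winning.
Revenue = 15,800 + 57,200 + 31,400 + 29,500 + 18,800 + 52,200 + 55,500 = $260,400.

Total revenue: $260,400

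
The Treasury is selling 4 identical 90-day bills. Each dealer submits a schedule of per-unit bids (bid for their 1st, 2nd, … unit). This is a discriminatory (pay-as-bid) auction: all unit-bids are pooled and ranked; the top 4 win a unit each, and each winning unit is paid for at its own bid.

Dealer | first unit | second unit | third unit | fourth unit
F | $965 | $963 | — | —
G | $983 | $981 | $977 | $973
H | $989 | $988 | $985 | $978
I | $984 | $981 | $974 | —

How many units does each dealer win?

H 3, I 1

Merging the schedules and taking the best 4: 989 (H-1), 988 (H-2), 985 (H-3), 984 (I-1)
Next rejected bid: $983 (not a price — pay-as-bid).
Allocation: H 3, I 1.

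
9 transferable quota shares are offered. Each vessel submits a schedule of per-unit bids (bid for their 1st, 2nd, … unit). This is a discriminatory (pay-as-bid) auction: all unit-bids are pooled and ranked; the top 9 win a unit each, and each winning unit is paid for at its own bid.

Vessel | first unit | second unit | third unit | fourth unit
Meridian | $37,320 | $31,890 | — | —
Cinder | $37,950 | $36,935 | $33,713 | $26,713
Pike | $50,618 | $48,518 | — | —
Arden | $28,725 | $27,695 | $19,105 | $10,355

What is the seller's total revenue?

Total revenue: $333,364

All unit-bids, highest first — top 9: 50,618 (Pike-1), 48,518 (Pike-2), 37,950 (Cinder-1), 37,320 (Meridian-1), 36,935 (Cinder-2), 33,713 (Cinder-3), 31,890 (Meridian-2), 28,725 (Arden-1), 27,695 (Arden-2)
Next rejected bid: $26,713 (not a price — pay-as-bid).
Each winning unit pays its own bid.
Revenue = 50,618 + 48,518 + 37,950 + 37,320 + 36,935 + 33,713 + 31,890 + 28,725 + 27,695 = $333,364.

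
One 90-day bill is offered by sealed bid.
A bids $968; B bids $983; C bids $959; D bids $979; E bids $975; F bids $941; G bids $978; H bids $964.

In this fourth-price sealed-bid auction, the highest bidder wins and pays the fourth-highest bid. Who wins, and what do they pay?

Rule: the highest bidder wins and pays the fourth-highest bid.
Sorting bids: 983 (B) > 979 (D) > 978 (G) > 975 (E) > 968 (A) > 964 (H) > …
B wins; payment is bid #4 in the ranking = $975.

B pays $975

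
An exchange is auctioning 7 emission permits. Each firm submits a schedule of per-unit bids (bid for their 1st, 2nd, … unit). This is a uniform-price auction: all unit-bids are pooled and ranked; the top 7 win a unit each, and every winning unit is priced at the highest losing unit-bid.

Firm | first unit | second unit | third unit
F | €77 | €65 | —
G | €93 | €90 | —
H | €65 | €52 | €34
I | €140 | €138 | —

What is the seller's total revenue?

All unit-bids, highest first — top 7: 140 (I-1), 138 (I-2), 93 (G-1), 90 (G-2), 77 (F-1), 65 (F-2), 65 (H-1)
The (k+1)-th unit-bid is €52.
Allocation: F 2, G 2, H 1, I 2. Every unit priced at €52.
Revenue = 7 × 52 = €364.

Total revenue: €364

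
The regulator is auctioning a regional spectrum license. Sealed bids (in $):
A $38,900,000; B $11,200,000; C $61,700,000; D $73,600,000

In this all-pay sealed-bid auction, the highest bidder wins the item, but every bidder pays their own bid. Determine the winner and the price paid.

All-pay sealed-bid auction: the highest bidder wins the item, but every bidder pays their own bid.
Sorting bids: 73,600,000 (D) > 61,700,000 (C) > 38,900,000 (A) > 11,200,000 (B)
D wins with the top bid; all bids are sunk regardless.

D pays $73,600,000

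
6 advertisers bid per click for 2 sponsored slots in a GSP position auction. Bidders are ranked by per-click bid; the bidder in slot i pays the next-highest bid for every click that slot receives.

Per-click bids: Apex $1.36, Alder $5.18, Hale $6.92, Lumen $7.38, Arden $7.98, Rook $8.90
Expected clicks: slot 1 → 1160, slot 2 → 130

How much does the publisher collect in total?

Total revenue: $10216.20

Per-click bids in order: $8.90 (Rook) > $7.98 (Arden) > $7.38 (Lumen) > …
Slot 1: Rook pays $7.98 × 1160 = $9256.80
Slot 2: Arden pays $7.38 × 130 = $959.40
Total = $10216.20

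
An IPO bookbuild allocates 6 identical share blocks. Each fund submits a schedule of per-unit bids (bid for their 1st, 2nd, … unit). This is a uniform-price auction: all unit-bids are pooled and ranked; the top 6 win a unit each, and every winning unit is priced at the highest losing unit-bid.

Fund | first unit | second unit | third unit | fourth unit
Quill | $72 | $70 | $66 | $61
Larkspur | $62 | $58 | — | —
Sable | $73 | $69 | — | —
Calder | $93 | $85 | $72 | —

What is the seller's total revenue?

Total revenue: $414

Pooled unit-bids ranked (top 6): 93 (Calder-1), 85 (Calder-2), 73 (Sable-1), 72 (Quill-1), 72 (Calder-3), 70 (Quill-2)
First bid not allocated: $69.
Allocation: Calder 3, Quill 2, Sable 1. Every unit priced at $69.
Revenue = 6 × 69 = $414.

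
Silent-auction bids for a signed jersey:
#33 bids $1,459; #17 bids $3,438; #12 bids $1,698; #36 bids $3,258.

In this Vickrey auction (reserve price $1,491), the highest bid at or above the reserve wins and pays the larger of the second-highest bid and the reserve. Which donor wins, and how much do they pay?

#17 pays $3,258

Bids ranked: 3,438 (#17) > 3,258 (#36) > 1,698 (#12) > 1,459 (#33)
#17 has the top bid at or above the reserve ($3,438).
Second-highest bid $3,258 exceeds the reserve $1,491 → payment $3,258.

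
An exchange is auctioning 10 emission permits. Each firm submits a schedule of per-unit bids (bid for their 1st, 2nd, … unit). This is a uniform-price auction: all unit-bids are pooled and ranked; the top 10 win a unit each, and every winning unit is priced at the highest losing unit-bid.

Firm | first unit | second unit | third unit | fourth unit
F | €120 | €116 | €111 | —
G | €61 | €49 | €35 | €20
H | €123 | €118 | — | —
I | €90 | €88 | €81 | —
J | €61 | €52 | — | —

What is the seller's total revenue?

Pooled unit-bids ranked (top 10): 123 (H-1), 120 (F-1), 118 (H-2), 116 (F-2), 111 (F-3), 90 (I-1), 88 (I-2), 81 (I-3), 61 (G-1), 61 (J-1)
The (k+1)-th unit-bid is €52.
Allocation: F 3, G 1, H 2, I 3, J 1. Every unit priced at €52.
Revenue = 10 × 52 = €520.

Total revenue: €520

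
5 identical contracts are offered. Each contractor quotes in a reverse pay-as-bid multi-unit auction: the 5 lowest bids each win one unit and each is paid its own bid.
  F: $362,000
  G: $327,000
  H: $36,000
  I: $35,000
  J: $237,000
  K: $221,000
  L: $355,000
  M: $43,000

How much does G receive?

G is paid $0

Sorting: 35,000 (I), 36,000 (H), 43,000 (M), 221,000 (K), 237,000 (J), 327,000 (G), 355,000 (L), …
Lowest 5: I, H, M, K, J.
G does not win → $0.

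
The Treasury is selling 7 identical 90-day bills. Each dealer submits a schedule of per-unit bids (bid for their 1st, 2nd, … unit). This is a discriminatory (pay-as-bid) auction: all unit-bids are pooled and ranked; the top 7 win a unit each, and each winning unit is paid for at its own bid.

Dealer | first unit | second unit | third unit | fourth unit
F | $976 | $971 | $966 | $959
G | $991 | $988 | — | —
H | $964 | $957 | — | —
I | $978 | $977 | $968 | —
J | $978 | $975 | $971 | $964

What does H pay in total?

Pooled unit-bids ranked (top 7): 991 (G-1), 988 (G-2), 978 (I-1), 978 (J-1), 977 (I-2), 976 (F-1), 975 (J-2)
Next rejected bid: $971 (not a price — pay-as-bid).
H wins no units.

H pays $0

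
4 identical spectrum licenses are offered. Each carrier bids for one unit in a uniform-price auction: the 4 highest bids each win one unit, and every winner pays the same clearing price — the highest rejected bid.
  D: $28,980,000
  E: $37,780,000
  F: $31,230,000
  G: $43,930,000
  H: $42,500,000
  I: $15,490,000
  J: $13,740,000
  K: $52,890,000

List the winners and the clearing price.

K, G, H, E; each pays $31,230,000

Sorting: 52,890,000 (K), 43,930,000 (G), 42,500,000 (H), 37,780,000 (E), 31,230,000 (F), 28,980,000 (D), …
Winners (4 units): K, G, H, E.
First losing bid is F's $31,230,000, which sets the uniform price.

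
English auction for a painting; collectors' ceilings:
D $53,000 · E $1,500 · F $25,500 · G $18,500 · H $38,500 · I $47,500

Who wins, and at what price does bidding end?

Rule: the price rises until one bidder remains; the winner pays the price at which the last rival dropped out.
Limits ranked: 53,000 (D) > 47,500 (I) > 38,500 (H) > 25,500 (F) > 18,500 (G) > 1,500 (E)
Bidding ends when I exits at $47,500; D takes it.

D wins at $47,500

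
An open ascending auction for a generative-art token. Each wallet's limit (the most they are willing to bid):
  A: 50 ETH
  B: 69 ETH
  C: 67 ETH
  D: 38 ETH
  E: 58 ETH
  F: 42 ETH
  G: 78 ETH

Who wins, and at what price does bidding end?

Limits in order: 78 (G) > 69 (B) > 67 (C) > 58 (E) > 50 (A) > 42 (F) > …
B is the last rival to drop out, at 69 ETH; G remains and wins at that price.

G wins at 69 ETH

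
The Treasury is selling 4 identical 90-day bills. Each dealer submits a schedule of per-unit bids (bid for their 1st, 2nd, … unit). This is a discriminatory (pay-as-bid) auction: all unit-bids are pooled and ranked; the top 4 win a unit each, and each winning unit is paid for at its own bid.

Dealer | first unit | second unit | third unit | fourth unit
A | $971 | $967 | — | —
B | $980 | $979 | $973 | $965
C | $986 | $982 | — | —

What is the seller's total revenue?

All unit-bids, highest first — top 4: 986 (C-1), 982 (C-2), 980 (B-1), 979 (B-2)
Next rejected bid: $973 (not a price — pay-as-bid).
Each winning unit pays its own bid.
Revenue = 986 + 982 + 980 + 979 = $3,927.

Total revenue: $3,927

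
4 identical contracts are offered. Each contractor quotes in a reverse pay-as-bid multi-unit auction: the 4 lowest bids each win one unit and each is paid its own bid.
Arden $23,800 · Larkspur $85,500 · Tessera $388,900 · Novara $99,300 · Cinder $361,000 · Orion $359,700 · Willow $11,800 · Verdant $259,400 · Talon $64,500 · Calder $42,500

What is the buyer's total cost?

Ordering the bids: 11,800 (Willow), 23,800 (Arden), 42,500 (Calder), 64,500 (Talon), 85,500 (Larkspur), 99,300 (Novara), …
The 4 lowest are Willow, Arden, Calder, Talon.
Total cost = 11,800 + 23,800 + 42,500 + 64,500 = $142,600.

Total cost: $142,600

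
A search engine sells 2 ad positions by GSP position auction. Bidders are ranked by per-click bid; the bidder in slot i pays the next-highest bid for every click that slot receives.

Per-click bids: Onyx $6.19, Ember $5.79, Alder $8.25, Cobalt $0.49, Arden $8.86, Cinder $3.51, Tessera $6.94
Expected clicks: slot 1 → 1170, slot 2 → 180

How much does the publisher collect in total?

Ranked by bid: $8.86 (Arden) > $8.25 (Alder) > $6.94 (Tessera) > …
Slot 1: Arden pays $8.25 × 1170 = $9652.50
Slot 2: Alder pays $6.94 × 180 = $1249.20
Total = $10901.70

Total revenue: $10901.70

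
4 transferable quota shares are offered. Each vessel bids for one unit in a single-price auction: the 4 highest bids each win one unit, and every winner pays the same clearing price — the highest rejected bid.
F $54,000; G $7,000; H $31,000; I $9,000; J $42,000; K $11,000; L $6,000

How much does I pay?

I pays $0

Bids ranked high→low: 54,000 (F), 42,000 (J), 31,000 (H), 11,000 (K), 9,000 (I), 7,000 (G), …
The 4 highest are F, J, H, K.
Highest unsuccessful bid: $9,000 → clearing price.
I does not win → pays $0.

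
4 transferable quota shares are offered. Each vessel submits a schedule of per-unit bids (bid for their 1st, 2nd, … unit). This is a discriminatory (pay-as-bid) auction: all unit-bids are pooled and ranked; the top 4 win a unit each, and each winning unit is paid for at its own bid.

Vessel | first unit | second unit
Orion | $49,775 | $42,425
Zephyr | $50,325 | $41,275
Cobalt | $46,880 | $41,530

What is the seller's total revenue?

Total revenue: $189,405

Merging the schedules and taking the best 4: 50,325 (Zephyr-1), 49,775 (Orion-1), 46,880 (Cobalt-1), 42,425 (Orion-2)
Next rejected bid: $41,530 (not a price — pay-as-bid).
Each winning unit pays its own bid.
Revenue = 50,325 + 49,775 + 46,880 + 42,425 = $189,405.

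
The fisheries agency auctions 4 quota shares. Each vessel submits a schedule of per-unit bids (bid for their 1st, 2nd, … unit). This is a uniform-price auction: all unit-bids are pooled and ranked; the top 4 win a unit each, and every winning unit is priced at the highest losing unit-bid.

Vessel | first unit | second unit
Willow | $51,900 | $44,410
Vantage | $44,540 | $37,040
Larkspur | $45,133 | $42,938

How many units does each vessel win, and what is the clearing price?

Pooled unit-bids ranked (top 4): 51,900 (Willow-1), 45,133 (Larkspur-1), 44,540 (Vantage-1), 44,410 (Willow-2)
Highest rejected unit-bid = $42,938.
Allocation: Larkspur 1, Vantage 1, Willow 2.

Larkspur 1, Vantage 1, Willow 2; clearing price $42,938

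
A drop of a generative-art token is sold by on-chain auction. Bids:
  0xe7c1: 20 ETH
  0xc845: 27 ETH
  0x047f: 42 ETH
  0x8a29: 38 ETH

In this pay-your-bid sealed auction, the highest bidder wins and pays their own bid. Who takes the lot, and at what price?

0x047f pays 42 ETH

Bids ranked: 42 (0x047f) > 38 (0x8a29) > 27 (0xc845) > 20 (0xe7c1)
First-price: 0x047f pays what they bid, 42 ETH.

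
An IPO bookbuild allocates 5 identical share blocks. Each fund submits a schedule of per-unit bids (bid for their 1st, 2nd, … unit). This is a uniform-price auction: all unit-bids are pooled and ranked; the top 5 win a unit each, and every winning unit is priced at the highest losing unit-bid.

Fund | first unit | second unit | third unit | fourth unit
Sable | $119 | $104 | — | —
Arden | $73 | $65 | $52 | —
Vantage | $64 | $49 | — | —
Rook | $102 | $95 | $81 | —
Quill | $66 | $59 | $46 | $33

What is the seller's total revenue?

All unit-bids, highest first — top 5: 119 (Sable-1), 104 (Sable-2), 102 (Rook-1), 95 (Rook-2), 81 (Rook-3)
First bid not allocated: $73.
Allocation: Rook 3, Sable 2. Every unit priced at $73.
Revenue = 5 × 73 = $365.

Total revenue: $365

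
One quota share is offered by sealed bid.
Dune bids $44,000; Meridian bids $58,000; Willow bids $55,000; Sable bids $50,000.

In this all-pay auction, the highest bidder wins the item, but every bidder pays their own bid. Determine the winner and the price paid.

Bids in order: 58,000 (Meridian) > 55,000 (Willow) > 50,000 (Sable) > 44,000 (Dune)
Meridian is highest and takes the item; every bidder forfeits their bid.

Meridian pays $58,000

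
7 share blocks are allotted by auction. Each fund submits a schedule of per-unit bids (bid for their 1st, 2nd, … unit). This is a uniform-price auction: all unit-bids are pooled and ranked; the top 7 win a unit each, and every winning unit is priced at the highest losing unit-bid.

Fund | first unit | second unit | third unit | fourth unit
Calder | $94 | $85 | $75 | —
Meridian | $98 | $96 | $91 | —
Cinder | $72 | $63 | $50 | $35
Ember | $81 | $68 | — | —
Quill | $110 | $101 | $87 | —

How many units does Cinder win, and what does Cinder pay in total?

All unit-bids, highest first — top 7: 110 (Quill-1), 101 (Quill-2), 98 (Meridian-1), 96 (Meridian-2), 94 (Calder-1), 91 (Meridian-3), 87 (Quill-3)
First bid not allocated: $85.
Cinder wins 0 unit(s) at $85 each.

Cinder: 0 units, pays $0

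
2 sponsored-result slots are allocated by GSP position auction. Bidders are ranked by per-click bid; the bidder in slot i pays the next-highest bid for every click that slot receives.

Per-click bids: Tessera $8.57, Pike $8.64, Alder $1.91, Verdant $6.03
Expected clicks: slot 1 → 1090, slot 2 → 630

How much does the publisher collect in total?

Per-click bids in order: $8.64 (Pike) > $8.57 (Tessera) > $6.03 (Verdant) > …
Slot 1: Pike pays $8.57 × 1090 = $9341.30
Slot 2: Tessera pays $6.03 × 630 = $3798.90
Total = $13140.20

Total revenue: $13140.20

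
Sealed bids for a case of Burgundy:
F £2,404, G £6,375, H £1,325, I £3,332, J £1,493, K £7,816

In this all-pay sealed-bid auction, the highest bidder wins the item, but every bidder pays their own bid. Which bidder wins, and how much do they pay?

Bids in order: 7,816 (K) > 6,375 (G) > 3,332 (I) > 2,404 (F) > 1,493 (J) > 1,325 (H)
K wins with the top bid; all bids are sunk regardless.

K pays £7,816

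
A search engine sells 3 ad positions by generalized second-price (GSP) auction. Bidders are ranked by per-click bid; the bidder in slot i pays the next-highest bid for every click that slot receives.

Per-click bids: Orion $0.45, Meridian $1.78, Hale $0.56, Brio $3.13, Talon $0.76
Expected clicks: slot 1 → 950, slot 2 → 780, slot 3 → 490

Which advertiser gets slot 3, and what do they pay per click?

Ranked by bid: $3.13 (Brio) > $1.78 (Meridian) > $0.76 (Talon) > $0.56 (Hale) > …
Slot 3 goes to the third-ranked bidder, Talon, who pays the next bid down: $0.56/click.

Talon; $0.56 per click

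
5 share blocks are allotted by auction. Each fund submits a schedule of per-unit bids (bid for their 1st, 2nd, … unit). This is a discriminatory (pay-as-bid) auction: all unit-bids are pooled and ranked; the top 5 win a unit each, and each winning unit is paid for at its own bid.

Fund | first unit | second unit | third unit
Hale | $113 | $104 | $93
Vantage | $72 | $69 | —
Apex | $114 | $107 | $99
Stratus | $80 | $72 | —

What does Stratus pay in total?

All unit-bids, highest first — top 5: 114 (Apex-1), 113 (Hale-1), 107 (Apex-2), 104 (Hale-2), 99 (Apex-3)
Next rejected bid: $93 (not a price — pay-as-bid).
Stratus wins no units.

Stratus pays $0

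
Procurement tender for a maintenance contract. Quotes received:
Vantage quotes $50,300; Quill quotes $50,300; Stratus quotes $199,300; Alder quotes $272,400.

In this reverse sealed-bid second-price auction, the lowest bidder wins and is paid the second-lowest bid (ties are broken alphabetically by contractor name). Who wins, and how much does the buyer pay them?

Sorting bids: 50,300 (Quill) < 50,300 (Vantage) < 199,300 (Stratus) < 272,400 (Alder)
Quill and Vantage tie at $50,300; tie-break gives it to Quill.
Second-price: Quill is paid Vantage's bid of $50,300.

Quill is paid $50,300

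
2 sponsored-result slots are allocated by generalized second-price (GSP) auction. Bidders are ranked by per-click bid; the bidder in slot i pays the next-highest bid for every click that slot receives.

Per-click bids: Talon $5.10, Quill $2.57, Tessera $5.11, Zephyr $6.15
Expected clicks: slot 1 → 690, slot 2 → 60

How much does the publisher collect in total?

Sorting advertisers: $6.15 (Zephyr) > $5.11 (Tessera) > $5.10 (Talon) > …
Slot 1: Zephyr pays $5.11 × 690 = $3525.90
Slot 2: Tessera pays $5.10 × 60 = $306.00
Total = $3831.90

Total revenue: $3831.90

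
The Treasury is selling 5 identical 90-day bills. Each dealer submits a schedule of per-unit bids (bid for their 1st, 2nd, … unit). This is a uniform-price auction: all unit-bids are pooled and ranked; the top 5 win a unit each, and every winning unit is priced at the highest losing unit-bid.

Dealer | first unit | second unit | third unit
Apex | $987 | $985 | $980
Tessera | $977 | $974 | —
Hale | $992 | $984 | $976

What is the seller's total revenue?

Merging the schedules and taking the best 5: 992 (Hale-1), 987 (Apex-1), 985 (Apex-2), 984 (Hale-2), 980 (Apex-3)
First bid not allocated: $977.
Allocation: Apex 3, Hale 2. Every unit priced at $977.
Revenue = 5 × 977 = $4,885.

Total revenue: $4,885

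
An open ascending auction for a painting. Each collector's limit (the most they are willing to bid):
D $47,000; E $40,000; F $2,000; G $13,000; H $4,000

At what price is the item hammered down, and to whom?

D wins at $40,000

Sorting limits: 47,000 (D) > 40,000 (E) > 13,000 (G) > 4,000 (H) > 2,000 (F)
Bidding ends when E exits at $40,000; D takes it.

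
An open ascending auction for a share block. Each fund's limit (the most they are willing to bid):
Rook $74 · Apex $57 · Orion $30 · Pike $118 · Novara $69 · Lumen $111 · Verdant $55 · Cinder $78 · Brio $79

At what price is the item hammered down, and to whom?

Limits ranked: 118 (Pike) > 111 (Lumen) > 79 (Brio) > 78 (Cinder) > 74 (Rook) > 69 (Novara) > …
Once the price passes $111, only Pike is left; the hammer falls at Lumen's limit of $111.

Pike wins at $111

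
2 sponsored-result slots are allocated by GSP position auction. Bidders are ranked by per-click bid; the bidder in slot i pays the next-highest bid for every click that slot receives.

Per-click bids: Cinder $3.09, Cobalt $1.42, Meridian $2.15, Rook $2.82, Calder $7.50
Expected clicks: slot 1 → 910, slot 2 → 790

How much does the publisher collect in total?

Total revenue: $5039.70

Sorting advertisers: $7.50 (Calder) > $3.09 (Cinder) > $2.82 (Rook) > …
Slot 1: Calder pays $3.09 × 910 = $2811.90
Slot 2: Cinder pays $2.82 × 790 = $2227.80
Total = $5039.70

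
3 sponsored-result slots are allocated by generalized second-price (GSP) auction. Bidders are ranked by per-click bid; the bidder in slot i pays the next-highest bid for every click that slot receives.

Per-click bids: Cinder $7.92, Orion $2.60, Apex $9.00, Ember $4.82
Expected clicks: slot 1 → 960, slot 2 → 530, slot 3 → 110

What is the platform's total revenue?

Ranked by bid: $9.00 (Apex) > $7.92 (Cinder) > $4.82 (Ember) > $2.60 (Orion)
Slot 1: Apex pays $7.92 × 960 = $7603.20
Slot 2: Cinder pays $4.82 × 530 = $2554.60
Slot 3: Ember pays $2.60 × 110 = $286.00
Total = $10443.80

Total revenue: $10443.80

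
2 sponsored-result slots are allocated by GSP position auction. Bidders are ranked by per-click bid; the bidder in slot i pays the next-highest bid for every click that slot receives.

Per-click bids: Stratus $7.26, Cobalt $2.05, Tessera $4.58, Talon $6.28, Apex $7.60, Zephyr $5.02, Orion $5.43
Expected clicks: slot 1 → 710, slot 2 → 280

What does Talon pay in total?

Per-click bids in order: $7.60 (Apex) > $7.26 (Stratus) > $6.28 (Talon) > …
Talon ranks below slot 2 → no slot, pays nothing.

Talon pays $0.00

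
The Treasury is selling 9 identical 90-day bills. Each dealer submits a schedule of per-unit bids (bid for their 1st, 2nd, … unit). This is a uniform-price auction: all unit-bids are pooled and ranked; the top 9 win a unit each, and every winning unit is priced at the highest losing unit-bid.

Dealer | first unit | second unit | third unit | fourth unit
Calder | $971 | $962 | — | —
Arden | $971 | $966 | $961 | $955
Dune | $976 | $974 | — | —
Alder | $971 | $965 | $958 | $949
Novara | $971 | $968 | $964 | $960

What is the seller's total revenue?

Total revenue: $8,676

Merging the schedules and taking the best 9: 976 (Dune-1), 974 (Dune-2), 971 (Calder-1), 971 (Arden-1), 971 (Alder-1), 971 (Novara-1), 968 (Novara-2), 966 (Arden-2), 965 (Alder-2)
First bid not allocated: $964.
Allocation: Alder 2, Arden 2, Calder 1, Dune 2, Novara 2. Every unit priced at $964.
Revenue = 9 × 964 = $8,676.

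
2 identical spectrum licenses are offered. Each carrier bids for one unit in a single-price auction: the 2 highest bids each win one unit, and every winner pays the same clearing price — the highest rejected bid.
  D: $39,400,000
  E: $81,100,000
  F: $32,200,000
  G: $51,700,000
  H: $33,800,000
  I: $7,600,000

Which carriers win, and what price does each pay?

Bids ranked high→low: 81,100,000 (E), 51,700,000 (G), 39,400,000 (D), 33,800,000 (H), …
Winners (2 units): E, G.
Clearing price = highest rejected bid = $39,400,000.

E, G; each pays $39,400,000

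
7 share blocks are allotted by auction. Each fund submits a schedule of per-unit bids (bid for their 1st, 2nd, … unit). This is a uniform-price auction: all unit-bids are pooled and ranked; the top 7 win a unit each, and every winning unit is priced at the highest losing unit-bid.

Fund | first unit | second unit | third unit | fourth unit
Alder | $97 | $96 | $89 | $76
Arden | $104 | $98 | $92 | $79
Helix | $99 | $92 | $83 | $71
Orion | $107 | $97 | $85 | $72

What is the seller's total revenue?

Merging the schedules and taking the best 7: 107 (Orion-1), 104 (Arden-1), 99 (Helix-1), 98 (Arden-2), 97 (Alder-1), 97 (Orion-2), 96 (Alder-2)
The (k+1)-th unit-bid is $92.
Allocation: Alder 2, Arden 2, Helix 1, Orion 2. Every unit priced at $92.
Revenue = 7 × 92 = $644.

Total revenue: $644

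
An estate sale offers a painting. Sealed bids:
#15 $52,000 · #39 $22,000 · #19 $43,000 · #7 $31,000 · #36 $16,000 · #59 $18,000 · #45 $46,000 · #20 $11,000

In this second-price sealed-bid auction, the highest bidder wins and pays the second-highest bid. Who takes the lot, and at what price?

#15 pays $46,000

Sorting bids: 52,000 (#15) > 46,000 (#45) > 43,000 (#19) > 31,000 (#7) > 22,000 (#39) > 18,000 (#59) > …
#15 is highest; pays the second-highest bid, $46,000.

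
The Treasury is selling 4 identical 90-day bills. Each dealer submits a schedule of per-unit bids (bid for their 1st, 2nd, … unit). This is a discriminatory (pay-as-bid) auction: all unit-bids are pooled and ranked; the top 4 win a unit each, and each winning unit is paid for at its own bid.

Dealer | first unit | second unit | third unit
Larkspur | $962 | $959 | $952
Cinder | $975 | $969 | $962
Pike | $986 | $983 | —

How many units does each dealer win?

Cinder 2, Pike 2

All unit-bids, highest first — top 4: 986 (Pike-1), 983 (Pike-2), 975 (Cinder-1), 969 (Cinder-2)
Next rejected bid: $962 (not a price — pay-as-bid).
Allocation: Cinder 2, Pike 2.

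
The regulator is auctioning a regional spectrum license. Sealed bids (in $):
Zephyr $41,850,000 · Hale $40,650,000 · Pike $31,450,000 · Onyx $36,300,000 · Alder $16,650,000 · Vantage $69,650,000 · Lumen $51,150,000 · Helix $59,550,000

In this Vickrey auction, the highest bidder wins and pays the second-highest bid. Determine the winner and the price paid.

Vantage pays $59,550,000

Rule: the highest bidder wins and pays the second-highest bid.
Bids ranked: 69,650,000 (Vantage) > 59,550,000 (Helix) > 51,150,000 (Lumen) > 41,850,000 (Zephyr) > 40,650,000 (Hale) > 36,300,000 (Onyx) > …
Second-price: Vantage pays Helix's bid of $59,550,000.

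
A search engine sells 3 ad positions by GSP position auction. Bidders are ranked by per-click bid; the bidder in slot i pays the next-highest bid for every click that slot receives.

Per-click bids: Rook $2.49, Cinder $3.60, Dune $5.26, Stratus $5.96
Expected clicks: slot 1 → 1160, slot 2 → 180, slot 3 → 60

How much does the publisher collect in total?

Total revenue: $6899.00

Per-click bids in order: $5.96 (Stratus) > $5.26 (Dune) > $3.60 (Cinder) > $2.49 (Rook)
Slot 1: Stratus pays $5.26 × 1160 = $6101.60
Slot 2: Dune pays $3.60 × 180 = $648.00
Slot 3: Cinder pays $2.49 × 60 = $149.40
Total = $6899.00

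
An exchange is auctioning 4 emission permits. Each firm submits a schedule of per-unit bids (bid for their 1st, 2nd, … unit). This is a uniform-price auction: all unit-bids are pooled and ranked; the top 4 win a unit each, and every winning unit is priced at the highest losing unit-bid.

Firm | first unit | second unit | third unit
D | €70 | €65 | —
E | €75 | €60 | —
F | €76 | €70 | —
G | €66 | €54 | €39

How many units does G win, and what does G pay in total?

All unit-bids, highest first — top 4: 76 (F-1), 75 (E-1), 70 (D-1), 70 (F-2)
The (k+1)-th unit-bid is €66.
G wins 0 unit(s) at €66 each.

G: 0 units, pays €0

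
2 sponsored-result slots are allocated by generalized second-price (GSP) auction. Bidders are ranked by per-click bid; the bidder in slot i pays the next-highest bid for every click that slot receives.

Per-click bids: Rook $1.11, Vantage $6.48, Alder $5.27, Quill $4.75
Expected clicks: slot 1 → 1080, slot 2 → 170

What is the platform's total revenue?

Per-click bids in order: $6.48 (Vantage) > $5.27 (Alder) > $4.75 (Quill) > …
Slot 1: Vantage pays $5.27 × 1080 = $5691.60
Slot 2: Alder pays $4.75 × 170 = $807.50
Total = $6499.10

Total revenue: $6499.10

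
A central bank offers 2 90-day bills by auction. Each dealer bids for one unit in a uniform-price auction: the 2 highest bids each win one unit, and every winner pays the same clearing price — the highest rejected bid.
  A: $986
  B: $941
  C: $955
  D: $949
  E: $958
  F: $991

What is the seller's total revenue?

Total revenue: $1,916

Bids ranked high→low: 991 (F), 986 (A), 958 (E), 955 (C), …
Top 2: F, A.
First losing bid is E's $958, which sets the uniform price.
Total revenue = 2 × $958 = $1,916.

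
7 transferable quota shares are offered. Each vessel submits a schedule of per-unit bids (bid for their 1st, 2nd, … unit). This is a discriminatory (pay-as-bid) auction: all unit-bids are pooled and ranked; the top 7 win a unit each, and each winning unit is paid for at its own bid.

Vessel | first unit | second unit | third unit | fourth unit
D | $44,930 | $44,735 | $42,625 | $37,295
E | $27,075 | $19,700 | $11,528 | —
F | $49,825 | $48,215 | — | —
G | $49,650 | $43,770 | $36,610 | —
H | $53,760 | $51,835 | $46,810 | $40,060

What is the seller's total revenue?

Total revenue: $345,025

All unit-bids, highest first — top 7: 53,760 (H-1), 51,835 (H-2), 49,825 (F-1), 49,650 (G-1), 48,215 (F-2), 46,810 (H-3), 44,930 (D-1)
Next rejected bid: $44,735 (not a price — pay-as-bid).
Each winning unit pays its own bid.
Revenue = 53,760 + 51,835 + 49,825 + 49,650 + 48,215 + 46,810 + 44,930 = $345,025.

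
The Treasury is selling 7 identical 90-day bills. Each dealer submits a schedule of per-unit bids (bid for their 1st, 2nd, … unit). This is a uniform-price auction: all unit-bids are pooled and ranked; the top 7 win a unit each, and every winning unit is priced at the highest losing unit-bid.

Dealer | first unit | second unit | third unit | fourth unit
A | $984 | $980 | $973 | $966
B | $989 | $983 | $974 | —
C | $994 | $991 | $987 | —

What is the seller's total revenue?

Total revenue: $6,818

Pooled unit-bids ranked (top 7): 994 (C-1), 991 (C-2), 989 (B-1), 987 (C-3), 984 (A-1), 983 (B-2), 980 (A-2)
The (k+1)-th unit-bid is $974.
Allocation: A 2, B 2, C 3. Every unit priced at $974.
Revenue = 7 × 974 = $6,818.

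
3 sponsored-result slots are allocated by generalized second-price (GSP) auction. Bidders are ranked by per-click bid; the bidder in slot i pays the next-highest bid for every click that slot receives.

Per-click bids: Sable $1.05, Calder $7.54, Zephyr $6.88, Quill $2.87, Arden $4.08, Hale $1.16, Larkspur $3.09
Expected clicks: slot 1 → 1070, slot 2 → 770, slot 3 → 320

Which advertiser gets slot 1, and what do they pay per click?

Sorting advertisers: $7.54 (Calder) > $6.88 (Zephyr) > $4.08 (Arden) > $3.09 (Larkspur) > …
Slot 1 goes to the first-ranked bidder, Calder, who pays the next bid down: $6.88/click.

Calder; $6.88 per click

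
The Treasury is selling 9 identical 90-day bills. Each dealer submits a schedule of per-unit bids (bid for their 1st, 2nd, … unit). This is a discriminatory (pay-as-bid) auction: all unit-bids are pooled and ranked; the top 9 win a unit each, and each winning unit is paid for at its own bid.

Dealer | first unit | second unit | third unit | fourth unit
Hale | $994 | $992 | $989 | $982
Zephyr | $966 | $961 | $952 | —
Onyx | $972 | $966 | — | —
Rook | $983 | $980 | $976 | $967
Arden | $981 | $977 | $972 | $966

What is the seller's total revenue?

Total revenue: $8,854

Pooled unit-bids ranked (top 9): 994 (Hale-1), 992 (Hale-2), 989 (Hale-3), 983 (Rook-1), 982 (Hale-4), 981 (Arden-1), 980 (Rook-2), 977 (Arden-2), 976 (Rook-3)
Next rejected bid: $972 (not a price — pay-as-bid).
Each winning unit pays its own bid.
Revenue = 994 + 992 + 989 + 983 + 982 + 981 + 980 + 977 + 976 = $8,854.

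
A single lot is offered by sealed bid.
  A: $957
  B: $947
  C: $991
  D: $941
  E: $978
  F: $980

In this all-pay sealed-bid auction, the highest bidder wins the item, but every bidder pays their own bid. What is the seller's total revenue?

Rule: the highest bidder wins the item, but every bidder pays their own bid.
Sorting bids: 991 (C) > 980 (F) > 978 (E) > 957 (A) > 947 (B) > 941 (D)
Every bidder forfeits their bid regardless of winning.
Revenue = 957 + 947 + 991 + 941 + 978 + 980 = $5,794.

Total revenue: $5,794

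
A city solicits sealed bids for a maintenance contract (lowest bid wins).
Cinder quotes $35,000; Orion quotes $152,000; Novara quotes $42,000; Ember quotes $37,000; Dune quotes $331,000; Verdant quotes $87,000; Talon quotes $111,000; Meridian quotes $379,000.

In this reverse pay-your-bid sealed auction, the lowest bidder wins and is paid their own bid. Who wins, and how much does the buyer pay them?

Sorting bids: 35,000 (Cinder) < 37,000 (Ember) < 42,000 (Novara) < 87,000 (Verdant) < 111,000 (Talon) < 152,000 (Orion) < …
First-price: Cinder is paid what they bid, $35,000.

Cinder is paid $35,000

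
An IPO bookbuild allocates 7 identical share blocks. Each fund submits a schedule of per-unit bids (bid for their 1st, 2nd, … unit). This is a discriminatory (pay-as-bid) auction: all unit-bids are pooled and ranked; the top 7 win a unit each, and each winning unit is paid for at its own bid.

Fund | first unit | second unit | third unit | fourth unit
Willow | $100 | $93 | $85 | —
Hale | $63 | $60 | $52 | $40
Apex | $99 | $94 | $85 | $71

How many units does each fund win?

Pooled unit-bids ranked (top 7): 100 (Willow-1), 99 (Apex-1), 94 (Apex-2), 93 (Willow-2), 85 (Willow-3), 85 (Apex-3), 71 (Apex-4)
Next rejected bid: $63 (not a price — pay-as-bid).
Allocation: Apex 4, Willow 3.

Apex 4, Willow 3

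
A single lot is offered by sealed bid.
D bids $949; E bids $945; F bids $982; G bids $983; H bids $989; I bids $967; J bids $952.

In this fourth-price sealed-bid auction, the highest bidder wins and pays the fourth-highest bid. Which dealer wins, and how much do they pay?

H pays $967

Rule: the highest bidder wins and pays the fourth-highest bid.
Bids ranked: 989 (H) > 983 (G) > 982 (F) > 967 (I) > 952 (J) > 949 (D) > …
H wins; payment is bid #4 in the ranking = $967.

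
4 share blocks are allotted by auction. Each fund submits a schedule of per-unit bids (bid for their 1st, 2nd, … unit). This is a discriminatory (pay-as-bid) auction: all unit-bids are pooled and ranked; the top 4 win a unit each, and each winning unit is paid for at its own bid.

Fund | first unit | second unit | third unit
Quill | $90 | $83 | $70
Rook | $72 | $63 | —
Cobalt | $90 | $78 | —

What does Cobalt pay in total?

Cobalt pays $168

Pooled unit-bids ranked (top 4): 90 (Quill-1), 90 (Cobalt-1), 83 (Quill-2), 78 (Cobalt-2)
Next rejected bid: $72 (not a price — pay-as-bid).
Cobalt's winning unit-bids: 90 + 78 = $168.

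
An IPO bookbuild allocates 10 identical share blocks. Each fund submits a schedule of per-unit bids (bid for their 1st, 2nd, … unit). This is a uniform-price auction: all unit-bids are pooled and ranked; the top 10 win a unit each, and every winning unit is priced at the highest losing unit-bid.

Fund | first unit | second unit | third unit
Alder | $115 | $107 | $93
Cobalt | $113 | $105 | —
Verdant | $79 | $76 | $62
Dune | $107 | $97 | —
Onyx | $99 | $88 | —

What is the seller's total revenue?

All unit-bids, highest first — top 10: 115 (Alder-1), 113 (Cobalt-1), 107 (Alder-2), 107 (Dune-1), 105 (Cobalt-2), 99 (Onyx-1), 97 (Dune-2), 93 (Alder-3), 88 (Onyx-2), 79 (Verdant-1)
The (k+1)-th unit-bid is $76.
Allocation: Alder 3, Cobalt 2, Dune 2, Onyx 2, Verdant 1. Every unit priced at $76.
Revenue = 10 × 76 = $760.

Total revenue: $760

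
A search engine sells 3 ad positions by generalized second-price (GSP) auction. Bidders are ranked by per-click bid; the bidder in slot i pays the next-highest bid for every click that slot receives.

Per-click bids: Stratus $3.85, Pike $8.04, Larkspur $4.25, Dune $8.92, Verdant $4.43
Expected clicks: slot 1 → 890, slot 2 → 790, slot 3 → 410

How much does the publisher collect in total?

Sorting advertisers: $8.92 (Dune) > $8.04 (Pike) > $4.43 (Verdant) > $4.25 (Larkspur) > …
Slot 1: Dune pays $8.04 × 890 = $7155.60
Slot 2: Pike pays $4.43 × 790 = $3499.70
Slot 3: Verdant pays $4.25 × 410 = $1742.50
Total = $12397.80

Total revenue: $12397.80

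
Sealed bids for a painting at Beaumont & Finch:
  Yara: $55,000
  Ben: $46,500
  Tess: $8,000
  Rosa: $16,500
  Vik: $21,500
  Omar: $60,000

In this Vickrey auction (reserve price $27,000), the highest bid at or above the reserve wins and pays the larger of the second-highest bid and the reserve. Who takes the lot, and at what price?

Vickrey auction (reserve price $27,000): the highest bid at or above the reserve wins and pays the larger of the second-highest bid and the reserve.
Bids in order: 60,000 (Omar) > 55,000 (Yara) > 46,500 (Ben) > 21,500 (Vik) > 16,500 (Rosa) > 8,000 (Tess)
Highest eligible bid: Omar at $60,000.
max(second-highest $55,000, reserve $27,000) = $55,000; the reserve does not bind.

Omar pays $55,000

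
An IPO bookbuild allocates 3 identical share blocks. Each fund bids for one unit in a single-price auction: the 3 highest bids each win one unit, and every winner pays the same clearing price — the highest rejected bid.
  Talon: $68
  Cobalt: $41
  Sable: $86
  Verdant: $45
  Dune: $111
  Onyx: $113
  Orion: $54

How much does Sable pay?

Sable pays $68

Sorting: 113 (Onyx), 111 (Dune), 86 (Sable), 68 (Talon), 54 (Orion), …
The 3 highest are Onyx, Dune, Sable.
Clearing price = highest rejected bid = $68.
Sable wins → pays $68.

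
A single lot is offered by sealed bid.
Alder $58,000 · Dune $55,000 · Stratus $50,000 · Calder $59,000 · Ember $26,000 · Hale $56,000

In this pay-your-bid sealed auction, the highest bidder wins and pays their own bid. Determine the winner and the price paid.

Calder pays $59,000

Bids ranked: 59,000 (Calder) > 58,000 (Alder) > 56,000 (Hale) > 55,000 (Dune) > 50,000 (Stratus) > 26,000 (Ember)
Calder has the highest bid and pays exactly that: $59,000.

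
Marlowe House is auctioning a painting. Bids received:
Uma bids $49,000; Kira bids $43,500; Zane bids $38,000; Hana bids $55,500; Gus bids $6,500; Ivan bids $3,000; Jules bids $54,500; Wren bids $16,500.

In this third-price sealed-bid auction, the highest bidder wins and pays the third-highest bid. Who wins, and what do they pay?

Bids ranked: 55,500 (Hana) > 54,500 (Jules) > 49,000 (Uma) > 43,500 (Kira) > 38,000 (Zane) > 16,500 (Wren) > …
Hana is highest; pays the third-highest bid, $49,000.

Hana pays $49,000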